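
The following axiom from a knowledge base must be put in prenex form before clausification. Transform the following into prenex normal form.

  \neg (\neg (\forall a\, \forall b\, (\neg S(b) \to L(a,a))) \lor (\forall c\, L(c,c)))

\forall a\, \forall b\, \exists c\, ((S(b) \lor L(a,a)) \land \neg L(c,c))

First replace A → B with ¬A ∨ B.
  \neg (\neg (\forall a\, \forall b\, (\neg \neg S(b) \lor L(a,a))) \lor (\forall c\, L(c,c)))
Push ¬ through the quantifiers and connectives to reach negation normal form:
  (\forall a\, \forall b\, (S(b) \lor L(a,a))) \land (\exists c\, \neg L(c,c))
All bound variables are already distinct, so no renaming is needed.
Extract every quantifier outward, since the variables are now distinct and don't occur free across branches:
  \forall a\, \forall b\, \exists c\, ((S(b) \lor L(a,a)) \land \neg L(c,c))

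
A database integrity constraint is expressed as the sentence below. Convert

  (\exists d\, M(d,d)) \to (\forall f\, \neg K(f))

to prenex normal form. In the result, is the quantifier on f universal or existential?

universal

First replace A → B with ¬A ∨ B.
  \neg (\exists d\, M(d,d)) \lor (\forall f\, \neg K(f))
Move each ¬ inward, flipping quantifiers it crosses:
  (\forall d\, \neg M(d,d)) \lor (\forall f\, \neg K(f))
Extract every quantifier outward, since the variables are now distinct and don't occur free across branches:
  \forall d\, \forall f\, (\neg M(d,d) \lor \neg K(f))
The quantifier \forall f sits under an even number of negations (counting the antecedent side of each →), so it remains universal.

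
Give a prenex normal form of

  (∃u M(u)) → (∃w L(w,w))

First replace A → B with ¬A ∨ B.
  ¬(∃u M(u)) ∨ (∃w L(w,w))
Move each ¬ inward, flipping quantifiers it crosses:
  (∀u ¬M(u)) ∨ (∃w L(w,w))
Finally move all quantifiers to the prefix:
  ∀u ∃w (¬M(u) ∨ L(w,w))

∀u ∃w (¬M(u) ∨ L(w,w))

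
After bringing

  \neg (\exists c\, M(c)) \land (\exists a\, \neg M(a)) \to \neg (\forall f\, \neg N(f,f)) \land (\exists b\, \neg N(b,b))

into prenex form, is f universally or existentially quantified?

Rewrite implications/biconditionals: A → B as ¬A ∨ B.
  \neg (\neg (\exists c\, M(c)) \land (\exists a\, \neg M(a))) \lor \neg (\forall f\, \neg N(f,f)) \land (\exists b\, \neg N(b,b))
Move each ¬ inward, flipping quantifiers it crosses:
  (\exists c\, M(c)) \lor (\forall a\, M(a)) \lor (\exists f\, N(f,f)) \land (\exists b\, \neg N(b,b))
Finally move all quantifiers to the prefix:
  \exists c\, \forall a\, \exists f\, \exists b\, (M(c) \lor M(a) \lor N(f,f) \land \neg N(b,b))
The quantifier \forall f sits under an odd number of negations (counting the antecedent side of each →), so it flips to \exists f.

existential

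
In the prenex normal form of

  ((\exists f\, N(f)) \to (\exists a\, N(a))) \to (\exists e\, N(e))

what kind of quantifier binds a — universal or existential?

universal

First replace A → B with ¬A ∨ B.
  \neg (\neg (\exists f\, N(f)) \lor (\exists a\, N(a))) \lor (\exists e\, N(e))
Drive negations inward (¬∀x A ≡ ∃x ¬A, ¬∃x A ≡ ∀x ¬A, De Morgan for ∧/∨):
  (\exists f\, N(f)) \land (\forall a\, \neg N(a)) \lor (\exists e\, N(e))
All bound variables are already distinct, so no renaming is needed.
Extract every quantifier outward, since the variables are now distinct and don't occur free across branches:
  \exists f\, \forall a\, \exists e\, (N(f) \land \neg N(a) \lor N(e))
The quantifier \exists a sits under an odd number of negations (counting the antecedent side of each →), so it flips to \forall a.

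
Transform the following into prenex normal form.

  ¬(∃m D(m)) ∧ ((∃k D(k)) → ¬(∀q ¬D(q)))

First replace A → B with ¬A ∨ B.
  ¬(∃m D(m)) ∧ (¬(∃k D(k)) ∨ ¬(∀q ¬D(q)))
Drive negations inward (¬∀x A ≡ ∃x ¬A, ¬∃x A ≡ ∀x ¬A, De Morgan for ∧/∨):
  (∀m ¬D(m)) ∧ ((∀k ¬D(k)) ∨ (∃q D(q)))
Extract every quantifier outward, since the variables are now distinct and don't occur free across branches:
  ∀m ∀k ∃q (¬D(m) ∧ (¬D(k) ∨ D(q)))

∀m ∀k ∃q (¬D(m) ∧ (¬D(k) ∨ D(q)))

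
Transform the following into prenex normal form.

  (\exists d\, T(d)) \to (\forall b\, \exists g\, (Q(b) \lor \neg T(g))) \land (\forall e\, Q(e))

\forall d\, \forall b\, \exists g\, \forall e\, (\neg T(d) \lor (Q(b) \lor \neg T(g)) \land Q(e))

Eliminate → and ↔ using ¬ and ∨.
  \neg (\exists d\, T(d)) \lor (\forall b\, \exists g\, (Q(b) \lor \neg T(g))) \land (\forall e\, Q(e))
Drive negations inward (¬∀x A ≡ ∃x ¬A, ¬∃x A ≡ ∀x ¬A, De Morgan for ∧/∨):
  (\forall d\, \neg T(d)) \lor (\forall b\, \exists g\, (Q(b) \lor \neg T(g))) \land (\forall e\, Q(e))
Pull the quantifiers to the front (each side's bound variable is not free in the other side):
  \forall d\, \forall b\, \exists g\, \forall e\, (\neg T(d) \lor (Q(b) \lor \neg T(g)) \land Q(e))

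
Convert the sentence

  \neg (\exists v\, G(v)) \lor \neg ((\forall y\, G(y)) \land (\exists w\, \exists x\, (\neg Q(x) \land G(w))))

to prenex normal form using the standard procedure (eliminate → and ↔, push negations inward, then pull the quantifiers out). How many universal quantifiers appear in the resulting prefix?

3

Move each ¬ inward, flipping quantifiers it crosses:
  (\forall v\, \neg G(v)) \lor (\exists y\, \neg G(y)) \lor (\forall w\, \forall x\, (Q(x) \lor \neg G(w)))
Pull the quantifiers to the front (each side's bound variable is not free in the other side):
  \forall v\, \exists y\, \forall w\, \forall x\, (\neg G(v) \lor \neg G(y) \lor Q(x) \lor \neg G(w))
The prefix is \forall v \exists y \forall w \forall x: 3 universal, 1 existential.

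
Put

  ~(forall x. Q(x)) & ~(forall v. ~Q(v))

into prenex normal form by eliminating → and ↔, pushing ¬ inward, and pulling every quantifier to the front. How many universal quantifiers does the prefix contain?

0

Move each ¬ inward, flipping quantifiers it crosses:
  (exists x. ~Q(x)) & (exists v. Q(v))
All bound variables are already distinct, so no renaming is needed.
Extract every quantifier outward, since the variables are now distinct and don't occur free across branches:
  exists x. exists v. (~Q(x) & Q(v))
The prefix is exists x exists v: 0 universal, 2 existential.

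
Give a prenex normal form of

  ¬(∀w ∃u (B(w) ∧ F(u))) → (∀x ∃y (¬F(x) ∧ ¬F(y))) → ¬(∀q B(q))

Eliminate → and ↔ using ¬ and ∨.
  ¬¬(∀w ∃u (B(w) ∧ F(u))) ∨ ¬(∀x ∃y (¬F(x) ∧ ¬F(y))) ∨ ¬(∀q B(q))
Move each ¬ inward, flipping quantifiers it crosses:
  (∀w ∃u (B(w) ∧ F(u))) ∨ (∃x ∀y (F(x) ∨ F(y))) ∨ (∃q ¬B(q))
All bound variables are already distinct, so no renaming is needed.
Finally move all quantifiers to the prefix:
  ∀w ∃u ∃x ∀y ∃q (B(w) ∧ F(u) ∨ F(x) ∨ F(y) ∨ ¬B(q))

∀w ∃u ∃x ∀y ∃q (B(w) ∧ F(u) ∨ F(x) ∨ F(y) ∨ ¬B(q))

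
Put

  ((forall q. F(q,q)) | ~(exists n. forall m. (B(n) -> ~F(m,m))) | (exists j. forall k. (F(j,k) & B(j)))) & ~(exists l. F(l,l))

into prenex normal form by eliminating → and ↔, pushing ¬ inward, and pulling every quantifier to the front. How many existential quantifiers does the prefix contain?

First replace A → B with ¬A ∨ B.
  ((forall q. F(q,q)) | ~(exists n. forall m. (~B(n) | ~F(m,m))) | (exists j. forall k. (F(j,k) & B(j)))) & ~(exists l. F(l,l))
Move each ¬ inward, flipping quantifiers it crosses:
  ((forall q. F(q,q)) | (forall n. exists m. (B(n) & F(m,m))) | (exists j. forall k. (F(j,k) & B(j)))) & (forall l. ~F(l,l))
Pull the quantifiers to the front (each side's bound variable is not free in the other side):
  forall q. forall n. exists m. exists j. forall k. forall l. ((F(q,q) | B(n) & F(m,m) | F(j,k) & B(j)) & ~F(l,l))
The prefix is forall q forall n exists m exists j forall k forall l: 4 universal, 2 existential.

2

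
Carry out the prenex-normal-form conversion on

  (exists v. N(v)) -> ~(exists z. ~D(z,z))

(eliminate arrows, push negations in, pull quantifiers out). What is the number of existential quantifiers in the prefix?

0

Rewrite implications/biconditionals: A → B as ¬A ∨ B.
  ~(exists v. N(v)) | ~(exists z. ~D(z,z))
Drive negations inward (¬∀x A ≡ ∃x ¬A, ¬∃x A ≡ ∀x ¬A, De Morgan for ∧/∨):
  (forall v. ~N(v)) | (forall z. D(z,z))
All bound variables are already distinct, so no renaming is needed.
Pull the quantifiers to the front (each side's bound variable is not free in the other side):
  forall v. forall z. (~N(v) | D(z,z))
The prefix is forall v forall z: 2 universal, 0 existential.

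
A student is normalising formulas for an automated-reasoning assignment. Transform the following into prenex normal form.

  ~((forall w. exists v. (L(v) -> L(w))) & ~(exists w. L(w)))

exists w. forall v. exists z. (L(v) & ~L(w) | L(z))

Eliminate → and ↔ using ¬ and ∨.
  ~((forall w. exists v. (~L(v) | L(w))) & ~(exists w. L(w)))
Drive negations inward (¬∀x A ≡ ∃x ¬A, ¬∃x A ≡ ∀x ¬A, De Morgan for ∧/∨):
  (exists w. forall v. (L(v) & ~L(w))) | (exists w. L(w))
Standardize variables apart so no two quantifiers bind the same name: w↦z.
  (exists w. forall v. (L(v) & ~L(w))) | (exists z. L(z))
Extract every quantifier outward, since the variables are now distinct and don't occur free across branches:
  exists w. forall v. exists z. (L(v) & ~L(w) | L(z))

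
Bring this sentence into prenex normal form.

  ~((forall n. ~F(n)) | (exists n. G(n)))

Push ¬ through the quantifiers and connectives to reach negation normal form:
  (exists n. F(n)) & (forall n. ~G(n))
Standardize variables apart so no two quantifiers bind the same name: n↦w1.
  (exists n. F(n)) & (forall w1. ~G(w1))
Finally move all quantifiers to the prefix:
  exists n. forall w1. (F(n) & ~G(w1))

exists n. forall w1. (F(n) & ~G(w1))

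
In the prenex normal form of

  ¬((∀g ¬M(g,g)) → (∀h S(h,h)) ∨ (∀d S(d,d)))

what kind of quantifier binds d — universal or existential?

existential

First replace A → B with ¬A ∨ B.
  ¬(¬(∀g ¬M(g,g)) ∨ (∀h S(h,h)) ∨ (∀d S(d,d)))
Drive negations inward (¬∀x A ≡ ∃x ¬A, ¬∃x A ≡ ∀x ¬A, De Morgan for ∧/∨):
  (∀g ¬M(g,g)) ∧ (∃h ¬S(h,h)) ∧ (∃d ¬S(d,d))
Finally move all quantifiers to the prefix:
  ∀g ∃h ∃d (¬M(g,g) ∧ ¬S(h,h) ∧ ¬S(d,d))
The quantifier ∀d sits under an odd number of negations (counting the antecedent side of each →), so it flips to ∃d.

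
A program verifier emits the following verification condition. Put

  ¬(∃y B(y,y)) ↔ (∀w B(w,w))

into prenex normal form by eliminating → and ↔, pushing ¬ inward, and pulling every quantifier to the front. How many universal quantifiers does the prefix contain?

First replace A → B with ¬A ∨ B; A ↔ B as (¬A ∨ B) ∧ (¬B ∨ A).
  (¬¬(∃y B(y,y)) ∨ (∀w B(w,w))) ∧ (¬(∀w B(w,w)) ∨ ¬(∃y B(y,y)))
Drive negations inward (¬∀x A ≡ ∃x ¬A, ¬∃x A ≡ ∀x ¬A, De Morgan for ∧/∨):
  ((∃y B(y,y)) ∨ (∀w B(w,w))) ∧ ((∃w ¬B(w,w)) ∨ (∀y ¬B(y,y)))
Standardize variables apart so no two quantifiers bind the same name: w↦u1, y↦z.
  ((∃y B(y,y)) ∨ (∀w B(w,w))) ∧ ((∃u1 ¬B(u1,u1)) ∨ (∀z ¬B(z,z)))
Pull the quantifiers to the front (each side's bound variable is not free in the other side):
  ∃y ∀w ∃u1 ∀z ((B(y,y) ∨ B(w,w)) ∧ (¬B(u1,u1) ∨ ¬B(z,z)))
The prefix is ∃y ∀w ∃u1 ∀z: 2 universal, 2 existential.

2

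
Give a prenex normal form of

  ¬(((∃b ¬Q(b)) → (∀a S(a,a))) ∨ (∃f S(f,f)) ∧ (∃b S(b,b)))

∃b ∃a ∀f ∀v1 (¬Q(b) ∧ ¬S(a,a) ∧ (¬S(f,f) ∨ ¬S(v1,v1)))

Rewrite implications/biconditionals: A → B as ¬A ∨ B.
  ¬(¬(∃b ¬Q(b)) ∨ (∀a S(a,a)) ∨ (∃f S(f,f)) ∧ (∃b S(b,b)))
Drive negations inward (¬∀x A ≡ ∃x ¬A, ¬∃x A ≡ ∀x ¬A, De Morgan for ∧/∨):
  (∃b ¬Q(b)) ∧ (∃a ¬S(a,a)) ∧ ((∀f ¬S(f,f)) ∨ (∀b ¬S(b,b)))
Standardize variables apart so no two quantifiers bind the same name: b↦v1.
  (∃b ¬Q(b)) ∧ (∃a ¬S(a,a)) ∧ ((∀f ¬S(f,f)) ∨ (∀v1 ¬S(v1,v1)))
Pull the quantifiers to the front (each side's bound variable is not free in the other side):
  ∃b ∃a ∀f ∀v1 (¬Q(b) ∧ ¬S(a,a) ∧ (¬S(f,f) ∨ ¬S(v1,v1)))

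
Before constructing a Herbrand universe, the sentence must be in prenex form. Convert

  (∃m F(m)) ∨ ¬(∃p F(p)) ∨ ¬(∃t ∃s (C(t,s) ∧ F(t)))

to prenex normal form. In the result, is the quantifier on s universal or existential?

universal

Push ¬ through the quantifiers and connectives to reach negation normal form:
  (∃m F(m)) ∨ (∀p ¬F(p)) ∨ (∀t ∀s (¬C(t,s) ∨ ¬F(t)))
Pull the quantifiers to the front (each side's bound variable is not free in the other side):
  ∃m ∀p ∀t ∀s (F(m) ∨ ¬F(p) ∨ ¬C(t,s) ∨ ¬F(t))
The quantifier ∃s sits under an odd number of negations, so it flips to ∀s.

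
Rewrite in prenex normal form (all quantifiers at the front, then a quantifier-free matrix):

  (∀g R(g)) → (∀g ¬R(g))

∃g ∀a (¬R(g) ∨ ¬R(a))

Eliminate → and ↔ using ¬ and ∨.
  ¬(∀g R(g)) ∨ (∀g ¬R(g))
Drive negations inward (¬∀x A ≡ ∃x ¬A, ¬∃x A ≡ ∀x ¬A, De Morgan for ∧/∨):
  (∃g ¬R(g)) ∨ (∀g ¬R(g))
Give each quantifier a distinct variable: g↦a.
  (∃g ¬R(g)) ∨ (∀a ¬R(a))
Finally move all quantifiers to the prefix:
  ∃g ∀a (¬R(g) ∨ ¬R(a))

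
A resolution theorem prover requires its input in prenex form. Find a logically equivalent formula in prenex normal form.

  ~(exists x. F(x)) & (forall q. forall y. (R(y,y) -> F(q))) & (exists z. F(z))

Rewrite implications/biconditionals: A → B as ¬A ∨ B.
  ~(exists x. F(x)) & (forall q. forall y. (~R(y,y) | F(q))) & (exists z. F(z))
Move each ¬ inward, flipping quantifiers it crosses:
  (forall x. ~F(x)) & (forall q. forall y. (~R(y,y) | F(q))) & (exists z. F(z))
Pull the quantifiers to the front (each side's bound variable is not free in the other side):
  forall x. forall q. forall y. exists z. (~F(x) & (~R(y,y) | F(q)) & F(z))

forall x. forall q. forall y. exists z. (~F(x) & (~R(y,y) | F(q)) & F(z))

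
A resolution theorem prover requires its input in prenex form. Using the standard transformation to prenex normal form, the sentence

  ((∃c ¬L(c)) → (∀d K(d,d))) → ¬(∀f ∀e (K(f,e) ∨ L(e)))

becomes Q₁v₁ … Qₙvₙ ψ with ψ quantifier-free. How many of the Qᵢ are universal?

First replace A → B with ¬A ∨ B.
  ¬(¬(∃c ¬L(c)) ∨ (∀d K(d,d))) ∨ ¬(∀f ∀e (K(f,e) ∨ L(e)))
Move each ¬ inward, flipping quantifiers it crosses:
  (∃c ¬L(c)) ∧ (∃d ¬K(d,d)) ∨ (∃f ∃e (¬K(f,e) ∧ ¬L(e)))
All bound variables are already distinct, so no renaming is needed.
Extract every quantifier outward, since the variables are now distinct and don't occur free across branches:
  ∃c ∃d ∃f ∃e (¬L(c) ∧ ¬K(d,d) ∨ ¬K(f,e) ∧ ¬L(e))
The prefix is ∃c ∃d ∃f ∃e: 0 universal, 4 existential.

0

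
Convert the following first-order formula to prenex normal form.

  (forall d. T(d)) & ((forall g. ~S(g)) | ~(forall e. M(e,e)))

forall d. forall g. exists e. (T(d) & (~S(g) | ~M(e,e)))

Push ¬ through the quantifiers and connectives to reach negation normal form:
  (forall d. T(d)) & ((forall g. ~S(g)) | (exists e. ~M(e,e)))
All bound variables are already distinct, so no renaming is needed.
Finally move all quantifiers to the prefix:
  forall d. forall g. exists e. (T(d) & (~S(g) | ~M(e,e)))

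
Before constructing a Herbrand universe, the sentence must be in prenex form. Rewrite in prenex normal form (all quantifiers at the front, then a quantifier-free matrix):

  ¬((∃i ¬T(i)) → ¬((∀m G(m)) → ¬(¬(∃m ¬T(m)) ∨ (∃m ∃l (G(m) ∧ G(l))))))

Eliminate → and ↔ using ¬ and ∨.
  ¬(¬(∃i ¬T(i)) ∨ ¬(¬(∀m G(m)) ∨ ¬(¬(∃m ¬T(m)) ∨ (∃m ∃l (G(m) ∧ G(l))))))
Move each ¬ inward, flipping quantifiers it crosses:
  (∃i ¬T(i)) ∧ ((∃m ¬G(m)) ∨ (∃m ¬T(m)) ∧ (∀m ∀l (¬G(m) ∨ ¬G(l))))
Give each quantifier a distinct variable: m↦p, m↦y1.
  (∃i ¬T(i)) ∧ ((∃m ¬G(m)) ∨ (∃p ¬T(p)) ∧ (∀y1 ∀l (¬G(y1) ∨ ¬G(l))))
Finally move all quantifiers to the prefix:
  ∃i ∃m ∃p ∀y1 ∀l (¬T(i) ∧ (¬G(m) ∨ ¬T(p) ∧ (¬G(y1) ∨ ¬G(l))))

∃i ∃m ∃p ∀y1 ∀l (¬T(i) ∧ (¬G(m) ∨ ¬T(p) ∧ (¬G(y1) ∨ ¬G(l))))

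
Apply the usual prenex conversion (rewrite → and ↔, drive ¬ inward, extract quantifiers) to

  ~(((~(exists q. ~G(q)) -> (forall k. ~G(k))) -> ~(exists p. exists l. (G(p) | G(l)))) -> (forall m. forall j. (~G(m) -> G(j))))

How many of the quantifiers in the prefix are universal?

3

Rewrite implications/biconditionals: A → B as ¬A ∨ B.
  ~(~(~(~~(exists q. ~G(q)) | (forall k. ~G(k))) | ~(exists p. exists l. (G(p) | G(l)))) | (forall m. forall j. (~~G(m) | G(j))))
Drive negations inward (¬∀x A ≡ ∃x ¬A, ¬∃x A ≡ ∀x ¬A, De Morgan for ∧/∨):
  ((forall q. G(q)) & (exists k. G(k)) | (forall p. forall l. (~G(p) & ~G(l)))) & (exists m. exists j. (~G(m) & ~G(j)))
Pull the quantifiers to the front (each side's bound variable is not free in the other side):
  forall q. exists k. forall p. forall l. exists m. exists j. ((G(q) & G(k) | ~G(p) & ~G(l)) & ~G(m) & ~G(j))
The prefix is forall q exists k forall p forall l exists m exists j: 3 universal, 3 existential.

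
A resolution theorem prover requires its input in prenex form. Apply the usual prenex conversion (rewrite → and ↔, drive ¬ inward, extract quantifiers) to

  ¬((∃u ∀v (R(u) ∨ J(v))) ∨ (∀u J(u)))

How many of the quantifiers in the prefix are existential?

2

Push ¬ through the quantifiers and connectives to reach negation normal form:
  (∀u ∃v (¬R(u) ∧ ¬J(v))) ∧ (∃u ¬J(u))
Standardize variables apart so no two quantifiers bind the same name: u↦q.
  (∀u ∃v (¬R(u) ∧ ¬J(v))) ∧ (∃q ¬J(q))
Extract every quantifier outward, since the variables are now distinct and don't occur free across branches:
  ∀u ∃v ∃q (¬R(u) ∧ ¬J(v) ∧ ¬J(q))
The prefix is ∀u ∃v ∃q: 1 universal, 2 existential.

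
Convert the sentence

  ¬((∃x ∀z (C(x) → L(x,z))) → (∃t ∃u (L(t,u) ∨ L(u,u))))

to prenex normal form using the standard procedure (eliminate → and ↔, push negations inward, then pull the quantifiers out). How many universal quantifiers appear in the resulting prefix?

3

Eliminate → and ↔ using ¬ and ∨.
  ¬(¬(∃x ∀z (¬C(x) ∨ L(x,z))) ∨ (∃t ∃u (L(t,u) ∨ L(u,u))))
Move each ¬ inward, flipping quantifiers it crosses:
  (∃x ∀z (¬C(x) ∨ L(x,z))) ∧ (∀t ∀u (¬L(t,u) ∧ ¬L(u,u)))
Extract every quantifier outward, since the variables are now distinct and don't occur free across branches:
  ∃x ∀z ∀t ∀u ((¬C(x) ∨ L(x,z)) ∧ ¬L(t,u) ∧ ¬L(u,u))
The prefix is ∃x ∀z ∀t ∀u: 3 universal, 1 existential.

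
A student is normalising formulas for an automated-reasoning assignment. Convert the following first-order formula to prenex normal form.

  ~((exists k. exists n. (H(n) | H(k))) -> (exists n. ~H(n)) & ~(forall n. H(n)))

Rewrite implications/biconditionals: A → B as ¬A ∨ B.
  ~(~(exists k. exists n. (H(n) | H(k))) | (exists n. ~H(n)) & ~(forall n. H(n)))
Move each ¬ inward, flipping quantifiers it crosses:
  (exists k. exists n. (H(n) | H(k))) & ((forall n. H(n)) | (forall n. H(n)))
Standardize variables apart so no two quantifiers bind the same name: n↦a, n↦w1.
  (exists k. exists n. (H(n) | H(k))) & ((forall a. H(a)) | (forall w1. H(w1)))
Finally move all quantifiers to the prefix:
  exists k. exists n. forall a. forall w1. ((H(n) | H(k)) & (H(a) | H(w1)))

exists k. exists n. forall a. forall w1. ((H(n) | H(k)) & (H(a) | H(w1)))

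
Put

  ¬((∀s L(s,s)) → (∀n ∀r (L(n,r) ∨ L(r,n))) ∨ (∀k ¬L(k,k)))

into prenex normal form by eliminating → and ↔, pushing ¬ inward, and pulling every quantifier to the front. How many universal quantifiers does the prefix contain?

1

Eliminate → and ↔ using ¬ and ∨.
  ¬(¬(∀s L(s,s)) ∨ (∀n ∀r (L(n,r) ∨ L(r,n))) ∨ (∀k ¬L(k,k)))
Push ¬ through the quantifiers and connectives to reach negation normal form:
  (∀s L(s,s)) ∧ (∃n ∃r (¬L(n,r) ∧ ¬L(r,n))) ∧ (∃k L(k,k))
Extract every quantifier outward, since the variables are now distinct and don't occur free across branches:
  ∀s ∃n ∃r ∃k (L(s,s) ∧ ¬L(n,r) ∧ ¬L(r,n) ∧ L(k,k))
The prefix is ∀s ∃n ∃r ∃k: 1 universal, 3 existential.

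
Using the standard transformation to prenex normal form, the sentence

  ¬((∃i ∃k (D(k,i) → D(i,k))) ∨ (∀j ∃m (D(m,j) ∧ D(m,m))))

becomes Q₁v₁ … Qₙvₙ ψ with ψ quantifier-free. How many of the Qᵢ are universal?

Eliminate → and ↔ using ¬ and ∨.
  ¬((∃i ∃k (¬D(k,i) ∨ D(i,k))) ∨ (∀j ∃m (D(m,j) ∧ D(m,m))))
Drive negations inward (¬∀x A ≡ ∃x ¬A, ¬∃x A ≡ ∀x ¬A, De Morgan for ∧/∨):
  (∀i ∀k (D(k,i) ∧ ¬D(i,k))) ∧ (∃j ∀m (¬D(m,j) ∨ ¬D(m,m)))
All bound variables are already distinct, so no renaming is needed.
Pull the quantifiers to the front (each side's bound variable is not free in the other side):
  ∀i ∀k ∃j ∀m (D(k,i) ∧ ¬D(i,k) ∧ (¬D(m,j) ∨ ¬D(m,m)))
The prefix is ∀i ∀k ∃j ∀m: 3 universal, 1 existential.

3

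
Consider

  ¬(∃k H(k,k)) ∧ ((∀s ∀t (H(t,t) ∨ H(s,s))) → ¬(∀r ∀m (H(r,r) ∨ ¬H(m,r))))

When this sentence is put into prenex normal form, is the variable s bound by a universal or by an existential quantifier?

existential

Eliminate → and ↔ using ¬ and ∨.
  ¬(∃k H(k,k)) ∧ (¬(∀s ∀t (H(t,t) ∨ H(s,s))) ∨ ¬(∀r ∀m (H(r,r) ∨ ¬H(m,r))))
Push ¬ through the quantifiers and connectives to reach negation normal form:
  (∀k ¬H(k,k)) ∧ ((∃s ∃t (¬H(t,t) ∧ ¬H(s,s))) ∨ (∃r ∃m (¬H(r,r) ∧ H(m,r))))
All bound variables are already distinct, so no renaming is needed.
Extract every quantifier outward, since the variables are now distinct and don't occur free across branches:
  ∀k ∃s ∃t ∃r ∃m (¬H(k,k) ∧ (¬H(t,t) ∧ ¬H(s,s) ∨ ¬H(r,r) ∧ H(m,r)))
The quantifier ∀s sits under an odd number of negations (counting the antecedent side of each →), so it flips to ∃s.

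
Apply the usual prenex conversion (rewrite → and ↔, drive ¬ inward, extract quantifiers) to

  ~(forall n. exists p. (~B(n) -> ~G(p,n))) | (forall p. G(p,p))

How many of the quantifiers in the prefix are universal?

2

Eliminate → and ↔ using ¬ and ∨.
  ~(forall n. exists p. (~~B(n) | ~G(p,n))) | (forall p. G(p,p))
Move each ¬ inward, flipping quantifiers it crosses:
  (exists n. forall p. (~B(n) & G(p,n))) | (forall p. G(p,p))
Rename bound variables to avoid capture: p↦q.
  (exists n. forall p. (~B(n) & G(p,n))) | (forall q. G(q,q))
Finally move all quantifiers to the prefix:
  exists n. forall p. forall q. (~B(n) & G(p,n) | G(q,q))
The prefix is exists n forall p forall q: 2 universal, 1 existential.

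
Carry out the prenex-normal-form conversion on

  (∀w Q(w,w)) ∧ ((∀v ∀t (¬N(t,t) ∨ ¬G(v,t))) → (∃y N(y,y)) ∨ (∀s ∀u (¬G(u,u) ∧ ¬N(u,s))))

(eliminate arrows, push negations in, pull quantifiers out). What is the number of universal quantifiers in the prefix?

3

Rewrite implications/biconditionals: A → B as ¬A ∨ B.
  (∀w Q(w,w)) ∧ (¬(∀v ∀t (¬N(t,t) ∨ ¬G(v,t))) ∨ (∃y N(y,y)) ∨ (∀s ∀u (¬G(u,u) ∧ ¬N(u,s))))
Push ¬ through the quantifiers and connectives to reach negation normal form:
  (∀w Q(w,w)) ∧ ((∃v ∃t (N(t,t) ∧ G(v,t))) ∨ (∃y N(y,y)) ∨ (∀s ∀u (¬G(u,u) ∧ ¬N(u,s))))
All bound variables are already distinct, so no renaming is needed.
Finally move all quantifiers to the prefix:
  ∀w ∃v ∃t ∃y ∀s ∀u (Q(w,w) ∧ (N(t,t) ∧ G(v,t) ∨ N(y,y) ∨ ¬G(u,u) ∧ ¬N(u,s)))
The prefix is ∀w ∃v ∃t ∃y ∀s ∀u: 3 universal, 3 existential.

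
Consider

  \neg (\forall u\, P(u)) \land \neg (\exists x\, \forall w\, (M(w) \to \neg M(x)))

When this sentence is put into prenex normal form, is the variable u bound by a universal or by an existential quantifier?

existential

Eliminate → and ↔ using ¬ and ∨.
  \neg (\forall u\, P(u)) \land \neg (\exists x\, \forall w\, (\neg M(w) \lor \neg M(x)))
Move each ¬ inward, flipping quantifiers it crosses:
  (\exists u\, \neg P(u)) \land (\forall x\, \exists w\, (M(w) \land M(x)))
All bound variables are already distinct, so no renaming is needed.
Finally move all quantifiers to the prefix:
  \exists u\, \forall x\, \exists w\, (\neg P(u) \land M(w) \land M(x))
The quantifier \forall u sits under an odd number of negations (counting the antecedent side of each →), so it flips to \exists u.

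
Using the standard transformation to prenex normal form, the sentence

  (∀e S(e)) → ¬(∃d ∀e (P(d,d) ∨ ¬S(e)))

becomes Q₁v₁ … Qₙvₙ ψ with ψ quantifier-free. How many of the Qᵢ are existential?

2

First replace A → B with ¬A ∨ B.
  ¬(∀e S(e)) ∨ ¬(∃d ∀e (P(d,d) ∨ ¬S(e)))
Push ¬ through the quantifiers and connectives to reach negation normal form:
  (∃e ¬S(e)) ∨ (∀d ∃e (¬P(d,d) ∧ S(e)))
Standardize variables apart so no two quantifiers bind the same name: e↦w.
  (∃e ¬S(e)) ∨ (∀d ∃w (¬P(d,d) ∧ S(w)))
Finally move all quantifiers to the prefix:
  ∃e ∀d ∃w (¬S(e) ∨ ¬P(d,d) ∧ S(w))
The prefix is ∃e ∀d ∃w: 1 universal, 2 existential.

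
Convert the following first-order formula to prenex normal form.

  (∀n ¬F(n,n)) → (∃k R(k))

Eliminate → and ↔ using ¬ and ∨.
  ¬(∀n ¬F(n,n)) ∨ (∃k R(k))
Push ¬ through the quantifiers and connectives to reach negation normal form:
  (∃n F(n,n)) ∨ (∃k R(k))
Finally move all quantifiers to the prefix:
  ∃n ∃k (F(n,n) ∨ R(k))

∃n ∃k (F(n,n) ∨ R(k))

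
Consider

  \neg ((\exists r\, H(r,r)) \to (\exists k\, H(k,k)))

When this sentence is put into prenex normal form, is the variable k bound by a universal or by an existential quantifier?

universal

Eliminate → and ↔ using ¬ and ∨.
  \neg (\neg (\exists r\, H(r,r)) \lor (\exists k\, H(k,k)))
Move each ¬ inward, flipping quantifiers it crosses:
  (\exists r\, H(r,r)) \land (\forall k\, \neg H(k,k))
All bound variables are already distinct, so no renaming is needed.
Finally move all quantifiers to the prefix:
  \exists r\, \forall k\, (H(r,r) \land \neg H(k,k))
The quantifier \exists k sits under an odd number of negations (counting the antecedent side of each →), so it flips to \forall k.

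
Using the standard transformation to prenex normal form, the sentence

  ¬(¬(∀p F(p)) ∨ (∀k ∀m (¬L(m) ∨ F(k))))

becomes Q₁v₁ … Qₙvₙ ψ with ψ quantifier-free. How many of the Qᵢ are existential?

2

Push ¬ through the quantifiers and connectives to reach negation normal form:
  (∀p F(p)) ∧ (∃k ∃m (L(m) ∧ ¬F(k)))
Finally move all quantifiers to the prefix:
  ∀p ∃k ∃m (F(p) ∧ L(m) ∧ ¬F(k))
The prefix is ∀p ∃k ∃m: 1 universal, 2 existential.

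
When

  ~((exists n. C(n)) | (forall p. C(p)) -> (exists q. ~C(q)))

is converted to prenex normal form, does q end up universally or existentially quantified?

First replace A → B with ¬A ∨ B.
  ~(~((exists n. C(n)) | (forall p. C(p))) | (exists q. ~C(q)))
Push ¬ through the quantifiers and connectives to reach negation normal form:
  ((exists n. C(n)) | (forall p. C(p))) & (forall q. C(q))
All bound variables are already distinct, so no renaming is needed.
Finally move all quantifiers to the prefix:
  exists n. forall p. forall q. ((C(n) | C(p)) & C(q))
The quantifier exists q sits under an odd number of negations (counting the antecedent side of each →), so it flips to forall q.

universal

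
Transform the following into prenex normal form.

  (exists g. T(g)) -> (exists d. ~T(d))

forall g. exists d. (~T(g) | ~T(d))

Rewrite implications/biconditionals: A → B as ¬A ∨ B.
  ~(exists g. T(g)) | (exists d. ~T(d))
Drive negations inward (¬∀x A ≡ ∃x ¬A, ¬∃x A ≡ ∀x ¬A, De Morgan for ∧/∨):
  (forall g. ~T(g)) | (exists d. ~T(d))
All bound variables are already distinct, so no renaming is needed.
Pull the quantifiers to the front (each side's bound variable is not free in the other side):
  forall g. exists d. (~T(g) | ~T(d))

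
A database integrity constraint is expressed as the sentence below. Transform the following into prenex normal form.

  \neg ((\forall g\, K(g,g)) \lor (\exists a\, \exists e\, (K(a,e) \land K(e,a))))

\exists g\, \forall a\, \forall e\, (\neg K(g,g) \land (\neg K(a,e) \lor \neg K(e,a)))

Move each ¬ inward, flipping quantifiers it crosses:
  (\exists g\, \neg K(g,g)) \land (\forall a\, \forall e\, (\neg K(a,e) \lor \neg K(e,a)))
Finally move all quantifiers to the prefix:
  \exists g\, \forall a\, \forall e\, (\neg K(g,g) \land (\neg K(a,e) \lor \neg K(e,a)))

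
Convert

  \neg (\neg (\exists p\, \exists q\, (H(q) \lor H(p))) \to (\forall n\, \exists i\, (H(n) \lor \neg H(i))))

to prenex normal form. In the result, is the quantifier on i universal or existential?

Rewrite implications/biconditionals: A → B as ¬A ∨ B.
  \neg (\neg \neg (\exists p\, \exists q\, (H(q) \lor H(p))) \lor (\forall n\, \exists i\, (H(n) \lor \neg H(i))))
Drive negations inward (¬∀x A ≡ ∃x ¬A, ¬∃x A ≡ ∀x ¬A, De Morgan for ∧/∨):
  (\forall p\, \forall q\, (\neg H(q) \land \neg H(p))) \land (\exists n\, \forall i\, (\neg H(n) \land H(i)))
All bound variables are already distinct, so no renaming is needed.
Finally move all quantifiers to the prefix:
  \forall p\, \forall q\, \exists n\, \forall i\, (\neg H(q) \land \neg H(p) \land \neg H(n) \land H(i))
The quantifier \exists i sits under an odd number of negations (counting the antecedent side of each →), so it flips to \forall i.

universal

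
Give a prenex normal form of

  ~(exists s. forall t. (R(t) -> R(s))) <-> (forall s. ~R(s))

Rewrite implications/biconditionals: A → B as ¬A ∨ B; A ↔ B as (¬A ∨ B) ∧ (¬B ∨ A).
  (~~(exists s. forall t. (~R(t) | R(s))) | (forall s. ~R(s))) & (~(forall s. ~R(s)) | ~(exists s. forall t. (~R(t) | R(s))))
Move each ¬ inward, flipping quantifiers it crosses:
  ((exists s. forall t. (~R(t) | R(s))) | (forall s. ~R(s))) & ((exists s. R(s)) | (forall s. exists t. (R(t) & ~R(s))))
Standardize variables apart so no two quantifiers bind the same name: s↦z, s↦z1, s↦b, t↦x1.
  ((exists s. forall t. (~R(t) | R(s))) | (forall z. ~R(z))) & ((exists z1. R(z1)) | (forall b. exists x1. (R(x1) & ~R(b))))
Finally move all quantifiers to the prefix:
  exists s. forall t. forall z. exists z1. forall b. exists x1. ((~R(t) | R(s) | ~R(z)) & (R(z1) | R(x1) & ~R(b)))

exists s. forall t. forall z. exists z1. forall b. exists x1. ((~R(t) | R(s) | ~R(z)) & (R(z1) | R(x1) & ~R(b)))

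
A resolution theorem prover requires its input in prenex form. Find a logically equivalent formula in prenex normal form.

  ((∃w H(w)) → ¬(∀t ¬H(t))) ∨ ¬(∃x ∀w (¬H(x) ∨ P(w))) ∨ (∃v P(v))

∀w ∃t ∀x ∃y1 ∃v (¬H(w) ∨ H(t) ∨ H(x) ∧ ¬P(y1) ∨ P(v))

Eliminate → and ↔ using ¬ and ∨.
  ¬(∃w H(w)) ∨ ¬(∀t ¬H(t)) ∨ ¬(∃x ∀w (¬H(x) ∨ P(w))) ∨ (∃v P(v))
Drive negations inward (¬∀x A ≡ ∃x ¬A, ¬∃x A ≡ ∀x ¬A, De Morgan for ∧/∨):
  (∀w ¬H(w)) ∨ (∃t H(t)) ∨ (∀x ∃w (H(x) ∧ ¬P(w))) ∨ (∃v P(v))
Standardize variables apart so no two quantifiers bind the same name: w↦y1.
  (∀w ¬H(w)) ∨ (∃t H(t)) ∨ (∀x ∃y1 (H(x) ∧ ¬P(y1))) ∨ (∃v P(v))
Extract every quantifier outward, since the variables are now distinct and don't occur free across branches:
  ∀w ∃t ∀x ∃y1 ∃v (¬H(w) ∨ H(t) ∨ H(x) ∧ ¬P(y1) ∨ P(v))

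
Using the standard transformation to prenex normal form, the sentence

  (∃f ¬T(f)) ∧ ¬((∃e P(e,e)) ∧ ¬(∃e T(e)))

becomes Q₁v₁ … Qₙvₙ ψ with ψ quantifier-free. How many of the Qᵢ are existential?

Push ¬ through the quantifiers and connectives to reach negation normal form:
  (∃f ¬T(f)) ∧ ((∀e ¬P(e,e)) ∨ (∃e T(e)))
Rename bound variables to avoid capture: e↦z1.
  (∃f ¬T(f)) ∧ ((∀e ¬P(e,e)) ∨ (∃z1 T(z1)))
Pull the quantifiers to the front (each side's bound variable is not free in the other side):
  ∃f ∀e ∃z1 (¬T(f) ∧ (¬P(e,e) ∨ T(z1)))
The prefix is ∃f ∀e ∃z1: 1 universal, 2 existential.

2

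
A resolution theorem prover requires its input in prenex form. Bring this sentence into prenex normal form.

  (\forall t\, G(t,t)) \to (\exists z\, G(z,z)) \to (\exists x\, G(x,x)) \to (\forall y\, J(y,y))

First replace A → B with ¬A ∨ B.
  \neg (\forall t\, G(t,t)) \lor \neg (\exists z\, G(z,z)) \lor \neg (\exists x\, G(x,x)) \lor (\forall y\, J(y,y))
Drive negations inward (¬∀x A ≡ ∃x ¬A, ¬∃x A ≡ ∀x ¬A, De Morgan for ∧/∨):
  (\exists t\, \neg G(t,t)) \lor (\forall z\, \neg G(z,z)) \lor (\forall x\, \neg G(x,x)) \lor (\forall y\, J(y,y))
Pull the quantifiers to the front (each side's bound variable is not free in the other side):
  \exists t\, \forall z\, \forall x\, \forall y\, (\neg G(t,t) \lor \neg G(z,z) \lor \neg G(x,x) \lor J(y,y))

\exists t\, \forall z\, \forall x\, \forall y\, (\neg G(t,t) \lor \neg G(z,z) \lor \neg G(x,x) \lor J(y,y))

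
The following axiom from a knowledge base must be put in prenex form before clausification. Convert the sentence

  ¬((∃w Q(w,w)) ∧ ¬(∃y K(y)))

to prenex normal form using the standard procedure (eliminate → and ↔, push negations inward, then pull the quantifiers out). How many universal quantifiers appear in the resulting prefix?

Drive negations inward (¬∀x A ≡ ∃x ¬A, ¬∃x A ≡ ∀x ¬A, De Morgan for ∧/∨):
  (∀w ¬Q(w,w)) ∨ (∃y K(y))
All bound variables are already distinct, so no renaming is needed.
Finally move all quantifiers to the prefix:
  ∀w ∃y (¬Q(w,w) ∨ K(y))
The prefix is ∀w ∃y: 1 universal, 1 existential.

1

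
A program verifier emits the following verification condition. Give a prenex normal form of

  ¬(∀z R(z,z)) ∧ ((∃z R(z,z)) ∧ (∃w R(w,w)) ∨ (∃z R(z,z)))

∃z ∃u ∃w ∃q (¬R(z,z) ∧ (R(u,u) ∧ R(w,w) ∨ R(q,q)))

Move each ¬ inward, flipping quantifiers it crosses:
  (∃z ¬R(z,z)) ∧ ((∃z R(z,z)) ∧ (∃w R(w,w)) ∨ (∃z R(z,z)))
Rename bound variables to avoid capture: z↦u, z↦q.
  (∃z ¬R(z,z)) ∧ ((∃u R(u,u)) ∧ (∃w R(w,w)) ∨ (∃q R(q,q)))
Extract every quantifier outward, since the variables are now distinct and don't occur free across branches:
  ∃z ∃u ∃w ∃q (¬R(z,z) ∧ (R(u,u) ∧ R(w,w) ∨ R(q,q)))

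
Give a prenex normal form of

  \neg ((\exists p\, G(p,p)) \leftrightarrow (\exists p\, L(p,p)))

\exists p\, \forall w\, \exists z\, \forall v\, (G(p,p) \land \neg L(w,w) \lor L(z,z) \land \neg G(v,v))

First replace A → B with ¬A ∨ B; A ↔ B as (¬A ∨ B) ∧ (¬B ∨ A).
  \neg ((\neg (\exists p\, G(p,p)) \lor (\exists p\, L(p,p))) \land (\neg (\exists p\, L(p,p)) \lor (\exists p\, G(p,p))))
Drive negations inward (¬∀x A ≡ ∃x ¬A, ¬∃x A ≡ ∀x ¬A, De Morgan for ∧/∨):
  (\exists p\, G(p,p)) \land (\forall p\, \neg L(p,p)) \lor (\exists p\, L(p,p)) \land (\forall p\, \neg G(p,p))
Rename bound variables to avoid capture: p↦w, p↦z, p↦v.
  (\exists p\, G(p,p)) \land (\forall w\, \neg L(w,w)) \lor (\exists z\, L(z,z)) \land (\forall v\, \neg G(v,v))
Pull the quantifiers to the front (each side's bound variable is not free in the other side):
  \exists p\, \forall w\, \exists z\, \forall v\, (G(p,p) \land \neg L(w,w) \lor L(z,z) \land \neg G(v,v))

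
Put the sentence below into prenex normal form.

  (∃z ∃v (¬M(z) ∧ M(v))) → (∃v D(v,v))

First replace A → B with ¬A ∨ B.
  ¬(∃z ∃v (¬M(z) ∧ M(v))) ∨ (∃v D(v,v))
Drive negations inward (¬∀x A ≡ ∃x ¬A, ¬∃x A ≡ ∀x ¬A, De Morgan for ∧/∨):
  (∀z ∀v (M(z) ∨ ¬M(v))) ∨ (∃v D(v,v))
Rename bound variables to avoid capture: v↦c.
  (∀z ∀v (M(z) ∨ ¬M(v))) ∨ (∃c D(c,c))
Finally move all quantifiers to the prefix:
  ∀z ∀v ∃c (M(z) ∨ ¬M(v) ∨ D(c,c))

∀z ∀v ∃c (M(z) ∨ ¬M(v) ∨ D(c,c))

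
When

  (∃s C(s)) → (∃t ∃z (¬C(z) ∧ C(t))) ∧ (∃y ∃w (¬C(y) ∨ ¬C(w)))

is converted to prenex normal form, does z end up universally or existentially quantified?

existential

Eliminate → and ↔ using ¬ and ∨.
  ¬(∃s C(s)) ∨ (∃t ∃z (¬C(z) ∧ C(t))) ∧ (∃y ∃w (¬C(y) ∨ ¬C(w)))
Push ¬ through the quantifiers and connectives to reach negation normal form:
  (∀s ¬C(s)) ∨ (∃t ∃z (¬C(z) ∧ C(t))) ∧ (∃y ∃w (¬C(y) ∨ ¬C(w)))
All bound variables are already distinct, so no renaming is needed.
Finally move all quantifiers to the prefix:
  ∀s ∃t ∃z ∃y ∃w (¬C(s) ∨ ¬C(z) ∧ C(t) ∧ (¬C(y) ∨ ¬C(w)))
The quantifier ∃z sits under an even number of negations (counting the antecedent side of each →), so it remains existential.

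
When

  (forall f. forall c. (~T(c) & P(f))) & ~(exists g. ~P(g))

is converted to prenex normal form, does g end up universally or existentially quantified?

Drive negations inward (¬∀x A ≡ ∃x ¬A, ¬∃x A ≡ ∀x ¬A, De Morgan for ∧/∨):
  (forall f. forall c. (~T(c) & P(f))) & (forall g. P(g))
Finally move all quantifiers to the prefix:
  forall f. forall c. forall g. (~T(c) & P(f) & P(g))
The quantifier exists g sits under an odd number of negations, so it flips to forall g.

universal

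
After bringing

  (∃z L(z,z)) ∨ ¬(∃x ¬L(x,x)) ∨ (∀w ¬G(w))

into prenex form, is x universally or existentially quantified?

Drive negations inward (¬∀x A ≡ ∃x ¬A, ¬∃x A ≡ ∀x ¬A, De Morgan for ∧/∨):
  (∃z L(z,z)) ∨ (∀x L(x,x)) ∨ (∀w ¬G(w))
All bound variables are already distinct, so no renaming is needed.
Extract every quantifier outward, since the variables are now distinct and don't occur free across branches:
  ∃z ∀x ∀w (L(z,z) ∨ L(x,x) ∨ ¬G(w))
The quantifier ∃x sits under an odd number of negations, so it flips to ∀x.

universal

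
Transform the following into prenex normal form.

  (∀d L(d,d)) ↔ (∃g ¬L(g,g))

∃d ∃g ∀z1 ∀u ((¬L(d,d) ∨ ¬L(g,g)) ∧ (L(z1,z1) ∨ L(u,u)))

Rewrite implications/biconditionals: A → B as ¬A ∨ B; A ↔ B as (¬A ∨ B) ∧ (¬B ∨ A).
  (¬(∀d L(d,d)) ∨ (∃g ¬L(g,g))) ∧ (¬(∃g ¬L(g,g)) ∨ (∀d L(d,d)))
Drive negations inward (¬∀x A ≡ ∃x ¬A, ¬∃x A ≡ ∀x ¬A, De Morgan for ∧/∨):
  ((∃d ¬L(d,d)) ∨ (∃g ¬L(g,g))) ∧ ((∀g L(g,g)) ∨ (∀d L(d,d)))
Standardize variables apart so no two quantifiers bind the same name: g↦z1, d↦u.
  ((∃d ¬L(d,d)) ∨ (∃g ¬L(g,g))) ∧ ((∀z1 L(z1,z1)) ∨ (∀u L(u,u)))
Extract every quantifier outward, since the variables are now distinct and don't occur free across branches:
  ∃d ∃g ∀z1 ∀u ((¬L(d,d) ∨ ¬L(g,g)) ∧ (L(z1,z1) ∨ L(u,u)))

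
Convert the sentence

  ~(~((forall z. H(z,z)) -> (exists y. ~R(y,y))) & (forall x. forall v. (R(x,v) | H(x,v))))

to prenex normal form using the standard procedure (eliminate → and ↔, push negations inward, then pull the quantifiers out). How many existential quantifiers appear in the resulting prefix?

4

Eliminate → and ↔ using ¬ and ∨.
  ~(~(~(forall z. H(z,z)) | (exists y. ~R(y,y))) & (forall x. forall v. (R(x,v) | H(x,v))))
Push ¬ through the quantifiers and connectives to reach negation normal form:
  (exists z. ~H(z,z)) | (exists y. ~R(y,y)) | (exists x. exists v. (~R(x,v) & ~H(x,v)))
Pull the quantifiers to the front (each side's bound variable is not free in the other side):
  exists z. exists y. exists x. exists v. (~H(z,z) | ~R(y,y) | ~R(x,v) & ~H(x,v))
The prefix is exists z exists y exists x exists v: 0 universal, 4 existential.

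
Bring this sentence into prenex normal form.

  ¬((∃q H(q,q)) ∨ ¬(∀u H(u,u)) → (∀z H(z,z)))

Eliminate → and ↔ using ¬ and ∨.
  ¬(¬((∃q H(q,q)) ∨ ¬(∀u H(u,u))) ∨ (∀z H(z,z)))
Drive negations inward (¬∀x A ≡ ∃x ¬A, ¬∃x A ≡ ∀x ¬A, De Morgan for ∧/∨):
  ((∃q H(q,q)) ∨ (∃u ¬H(u,u))) ∧ (∃z ¬H(z,z))
All bound variables are already distinct, so no renaming is needed.
Finally move all quantifiers to the prefix:
  ∃q ∃u ∃z ((H(q,q) ∨ ¬H(u,u)) ∧ ¬H(z,z))

∃q ∃u ∃z ((H(q,q) ∨ ¬H(u,u)) ∧ ¬H(z,z))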